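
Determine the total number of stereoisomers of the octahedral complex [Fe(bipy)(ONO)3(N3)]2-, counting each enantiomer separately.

2

An octahedron has six vertices in three trans pairs; every non-trans pair is cis.
Each bipy is bidentate and must span two cis positions.
Working through the distinct placements yields 2 geometric isomers: ONO fac; ONO mer.
Each arrangement has an internal mirror plane or centre of symmetry, so none is chiral.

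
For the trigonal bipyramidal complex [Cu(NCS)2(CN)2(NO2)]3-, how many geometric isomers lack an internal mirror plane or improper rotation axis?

A trigonal bipyramid has two axial and three equatorial sites, which are chemically inequivalent.
Exhaustive case analysis gives 5 geometric isomers.
One of these lacks any improper symmetry element and so occurs as an enantiomeric pair, giving 5 + 1 = 6 stereoisomers in total.

1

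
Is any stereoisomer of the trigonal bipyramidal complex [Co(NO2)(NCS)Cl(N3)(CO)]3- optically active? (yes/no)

In a trigonal bipyramid the two axial positions differ from the three equatorial ones.
Exhaustive case analysis gives 10 geometric isomers.
Of these, 10 lack any improper symmetry element and so occur as enantiomeric pairs, giving 10 + 10 = 20 stereoisomers in total.

yes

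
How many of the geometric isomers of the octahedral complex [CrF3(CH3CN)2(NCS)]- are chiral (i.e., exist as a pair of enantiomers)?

The distinct arrangements are (3 in all): F mer, CH3CN trans; F fac, CH3CN cis; F mer, CH3CN cis.
Each arrangement has an internal mirror plane or centre of symmetry, so none is chiral.

0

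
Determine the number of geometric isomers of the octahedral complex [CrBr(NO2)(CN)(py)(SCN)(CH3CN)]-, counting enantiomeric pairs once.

The six octahedral sites form three mutually perpendicular trans pairs.
Systematic enumeration (placing each ligand type in turn and discarding arrangements equivalent by rotation or reflection) gives 15 geometric isomers.

15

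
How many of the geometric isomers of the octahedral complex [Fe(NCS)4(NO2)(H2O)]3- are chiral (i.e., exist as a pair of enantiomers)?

An octahedron has six vertices in three trans pairs; every non-trans pair is cis.
Systematic placement gives 2 geometric isomers: NO2 and H2O mutually cis; NO2 and H2O mutually trans.
Each arrangement has an internal mirror plane or centre of symmetry, so none is chiral.

0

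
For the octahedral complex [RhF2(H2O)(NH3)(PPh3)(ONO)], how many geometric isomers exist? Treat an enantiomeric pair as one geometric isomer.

9

Exhaustive case analysis gives 9 geometric isomers.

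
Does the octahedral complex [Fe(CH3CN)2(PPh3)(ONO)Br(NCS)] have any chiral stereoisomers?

An octahedron has six vertices in three trans pairs; every non-trans pair is cis.
Placing the ligands in turn and identifying arrangements related by rotation or reflection leaves 9 distinct geometric isomers.
Of these, 6 lack any improper symmetry element and so occur as enantiomeric pairs, giving 9 + 6 = 15 stereoisomers in total.

yes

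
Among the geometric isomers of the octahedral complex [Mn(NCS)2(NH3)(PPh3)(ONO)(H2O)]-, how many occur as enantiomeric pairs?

In an octahedral complex each vertex has one trans partner and four cis neighbours.
Systematic enumeration (placing each ligand type in turn and discarding arrangements equivalent by rotation or reflection) gives 9 geometric isomers.
Of these, 6 lack any improper symmetry element and so occur as enantiomeric pairs, giving 9 + 6 = 15 stereoisomers in total.

6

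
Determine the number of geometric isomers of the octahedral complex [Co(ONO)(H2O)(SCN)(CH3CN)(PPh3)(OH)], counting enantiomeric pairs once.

15

Placing the ligands in turn and identifying arrangements related by rotation or reflection leaves 15 distinct geometric isomers.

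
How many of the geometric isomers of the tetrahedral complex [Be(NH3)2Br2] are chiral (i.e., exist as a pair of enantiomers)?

All four vertices of a tetrahedron are equivalent and mutually adjacent, so cis/trans isomerism cannot arise.
Only one geometric arrangement is possible.

0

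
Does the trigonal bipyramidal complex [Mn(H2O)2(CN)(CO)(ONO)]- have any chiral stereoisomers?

yes

In a trigonal bipyramid the two axial positions differ from the three equatorial ones.
Exhaustive case analysis gives 7 geometric isomers.
Of these, 3 lack any improper symmetry element and so occur as enantiomeric pairs, giving 7 + 3 = 10 stereoisomers in total.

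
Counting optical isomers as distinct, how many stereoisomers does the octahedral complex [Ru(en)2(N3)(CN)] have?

An octahedron has six vertices in three trans pairs; every non-trans pair is cis.
Each en is bidentate and must span two cis positions.
The distinct arrangements are (2 in all): N3 and CN mutually trans; N3 and CN mutually cis (chiral).
One of these lacks any improper symmetry element and so occurs as an enantiomeric pair, giving 2 + 1 = 3 stereoisomers in total.

3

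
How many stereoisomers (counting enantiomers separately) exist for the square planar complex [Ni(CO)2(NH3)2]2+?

2

A square has two trans pairs of vertices; adjacent vertices are cis.
Systematic placement gives 2 geometric isomers: CO cis; CO trans.
Each arrangement has an internal mirror plane or centre of symmetry, so none is chiral.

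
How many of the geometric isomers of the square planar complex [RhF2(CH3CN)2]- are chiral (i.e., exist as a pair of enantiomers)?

0

A square has two trans pairs of vertices; adjacent vertices are cis.
There are 2 geometric isomers: F cis; F trans.
Each arrangement has an internal mirror plane or centre of symmetry, so none is chiral.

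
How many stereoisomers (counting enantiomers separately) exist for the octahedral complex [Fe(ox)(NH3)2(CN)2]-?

4

The six octahedral sites form three mutually perpendicular trans pairs.
Each ox is bidentate and must span two cis positions.
Systematic placement gives 3 geometric isomers: NH3 cis, CN trans; NH3 cis, CN cis (chiral); NH3 trans, CN cis.
One of these lacks any improper symmetry element and so occurs as an enantiomeric pair, giving 3 + 1 = 4 stereoisomers in total.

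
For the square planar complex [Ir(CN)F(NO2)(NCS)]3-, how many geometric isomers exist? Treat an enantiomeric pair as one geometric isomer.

3

Working through the distinct placements yields 3 geometric isomers: (CN/NCS trans, F/NO2 trans); (CN/NO2 trans, F/NCS trans); (CN/F trans, NCS/NO2 trans).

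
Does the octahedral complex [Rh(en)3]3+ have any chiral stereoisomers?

yes

Each en is bidentate and must span two cis positions.
Only one geometric arrangement is possible; it has no improper symmetry element, so it exists as a pair of enantiomers (2 stereoisomers).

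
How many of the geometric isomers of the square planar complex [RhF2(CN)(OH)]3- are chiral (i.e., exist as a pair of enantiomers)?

0

In a square planar complex each vertex has one trans partner and two cis neighbours.
Systematic placement gives 2 geometric isomers: F cis; F trans.
Each arrangement has an internal mirror plane or centre of symmetry, so none is chiral.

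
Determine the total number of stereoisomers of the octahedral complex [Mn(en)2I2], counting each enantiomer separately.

3

In an octahedral complex each vertex has one trans partner and four cis neighbours.
Each en is bidentate and must span two cis positions.
Systematic placement gives 2 geometric isomers: I trans; I cis (chiral).
One of these lacks any improper symmetry element and so occurs as an enantiomeric pair, giving 2 + 1 = 3 stereoisomers in total.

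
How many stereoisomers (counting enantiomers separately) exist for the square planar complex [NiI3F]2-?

A square has two trans pairs of vertices; adjacent vertices are cis.
Only one geometric arrangement is possible.

1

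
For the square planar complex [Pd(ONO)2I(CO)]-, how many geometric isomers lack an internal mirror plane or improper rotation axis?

In a square planar complex each vertex has one trans partner and two cis neighbours.
Working through the distinct placements yields 2 geometric isomers: ONO cis; ONO trans.
Each arrangement has an internal mirror plane or centre of symmetry, so none is chiral.

0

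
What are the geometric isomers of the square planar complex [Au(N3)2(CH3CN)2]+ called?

In a square planar complex each vertex has one trans partner and two cis neighbours.
There are 2 geometric isomers: N3 cis; N3 trans.

cis and trans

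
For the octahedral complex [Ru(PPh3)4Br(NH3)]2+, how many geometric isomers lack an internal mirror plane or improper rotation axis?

Systematic placement gives 2 geometric isomers: Br and NH3 mutually trans; Br and NH3 mutually cis.
Each arrangement has an internal mirror plane or centre of symmetry, so none is chiral.

0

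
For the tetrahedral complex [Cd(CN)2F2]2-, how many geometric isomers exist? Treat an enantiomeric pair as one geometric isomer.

In a tetrahedral complex all four positions are equivalent and every pair of ligands is adjacent — there is no cis/trans distinction.
Only one geometric arrangement is possible.

1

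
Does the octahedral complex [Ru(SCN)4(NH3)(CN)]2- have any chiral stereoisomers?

no

An octahedron has six vertices in three trans pairs; every non-trans pair is cis.
Systematic placement gives 2 geometric isomers: NH3 and CN mutually trans; NH3 and CN mutually cis.
Each arrangement has an internal mirror plane or centre of symmetry, so none is chiral.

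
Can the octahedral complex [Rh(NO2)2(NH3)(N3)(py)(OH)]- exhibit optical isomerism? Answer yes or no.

An octahedron has six vertices in three trans pairs; every non-trans pair is cis.
Exhaustive case analysis gives 9 geometric isomers.
Of these, 6 lack any improper symmetry element and so occur as enantiomeric pairs, giving 9 + 6 = 15 stereoisomers in total.

yes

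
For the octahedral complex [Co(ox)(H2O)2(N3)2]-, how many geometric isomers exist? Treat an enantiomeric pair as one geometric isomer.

3

The six octahedral sites form three mutually perpendicular trans pairs.
Each ox is bidentate and must span two cis positions.
The distinct arrangements are (3 in all): H2O trans, N3 cis; H2O cis, N3 cis (chiral); H2O cis, N3 trans.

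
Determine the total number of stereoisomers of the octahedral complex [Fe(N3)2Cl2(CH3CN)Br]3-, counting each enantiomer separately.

There are 6 geometric isomers: N3 trans, Cl trans; N3 cis, Cl cis (3 arrangements, 2 chiral); N3 trans, Cl cis; N3 cis, Cl trans.
Of these, 2 lack any improper symmetry element and so occur as enantiomeric pairs, giving 6 + 2 = 8 stereoisomers in total.

8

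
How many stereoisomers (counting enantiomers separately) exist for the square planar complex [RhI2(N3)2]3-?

Working through the distinct placements yields 2 geometric isomers: I cis; I trans.
Each arrangement has an internal mirror plane or centre of symmetry, so none is chiral.

2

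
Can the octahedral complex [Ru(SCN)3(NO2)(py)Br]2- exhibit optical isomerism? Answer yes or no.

An octahedron has six vertices in three trans pairs; every non-trans pair is cis.
Systematic placement gives 4 geometric isomers: SCN mer (3 arrangements); SCN fac (chiral).
One of these lacks any improper symmetry element and so occurs as an enantiomeric pair, giving 4 + 1 = 5 stereoisomers in total.

yes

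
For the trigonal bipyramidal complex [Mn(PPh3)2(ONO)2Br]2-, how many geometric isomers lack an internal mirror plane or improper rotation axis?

1

Systematic enumeration (placing each ligand type in turn and discarding arrangements equivalent by rotation or reflection) gives 5 geometric isomers.
One of these lacks any improper symmetry element and so occurs as an enantiomeric pair, giving 5 + 1 = 6 stereoisomers in total.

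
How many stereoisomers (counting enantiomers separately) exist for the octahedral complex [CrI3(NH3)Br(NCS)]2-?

In an octahedral complex each vertex has one trans partner and four cis neighbours.
Working through the distinct placements yields 4 geometric isomers: I mer (3 arrangements); I fac (chiral).
One of these lacks any improper symmetry element and so occurs as an enantiomeric pair, giving 4 + 1 = 5 stereoisomers in total.

5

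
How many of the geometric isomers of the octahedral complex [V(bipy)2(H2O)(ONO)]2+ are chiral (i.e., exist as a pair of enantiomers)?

An octahedron has six vertices in three trans pairs; every non-trans pair is cis.
Each bipy is bidentate and must span two cis positions.
Working through the distinct placements yields 2 geometric isomers: H2O and ONO mutually trans; H2O and ONO mutually cis (chiral).
One of these lacks any improper symmetry element and so occurs as an enantiomeric pair, giving 2 + 1 = 3 stereoisomers in total.

1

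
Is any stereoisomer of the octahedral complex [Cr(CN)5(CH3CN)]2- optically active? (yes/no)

no

In an octahedral complex each vertex has one trans partner and four cis neighbours.
Only one geometric arrangement is possible.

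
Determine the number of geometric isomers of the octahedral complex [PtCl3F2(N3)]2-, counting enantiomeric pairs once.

3

In an octahedral complex each vertex has one trans partner and four cis neighbours.
Systematic placement gives 3 geometric isomers: Cl mer, F cis; Cl mer, F trans; Cl fac, F cis.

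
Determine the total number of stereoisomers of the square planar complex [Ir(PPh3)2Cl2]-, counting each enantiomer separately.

A square has two trans pairs of vertices; adjacent vertices are cis.
There are 2 geometric isomers: PPh3 cis; PPh3 trans.
Each arrangement has an internal mirror plane or centre of symmetry, so none is chiral.

2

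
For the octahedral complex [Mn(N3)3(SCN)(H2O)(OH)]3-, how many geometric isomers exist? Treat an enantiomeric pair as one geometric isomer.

In an octahedral complex each vertex has one trans partner and four cis neighbours.
Systematic placement gives 4 geometric isomers: N3 mer (3 arrangements); N3 fac (chiral).

4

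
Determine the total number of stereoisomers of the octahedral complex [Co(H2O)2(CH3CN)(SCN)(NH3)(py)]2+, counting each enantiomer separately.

An octahedron has six vertices in three trans pairs; every non-trans pair is cis.
Systematic enumeration (placing each ligand type in turn and discarding arrangements equivalent by rotation or reflection) gives 9 geometric isomers.
Of these, 6 lack any improper symmetry element and so occur as enantiomeric pairs, giving 9 + 6 = 15 stereoisomers in total.

15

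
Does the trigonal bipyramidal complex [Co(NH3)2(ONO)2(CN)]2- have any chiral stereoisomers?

yes

Placing the ligands in turn and identifying arrangements related by rotation or reflection leaves 5 distinct geometric isomers.
One of these lacks any improper symmetry element and so occurs as an enantiomeric pair, giving 5 + 1 = 6 stereoisomers in total.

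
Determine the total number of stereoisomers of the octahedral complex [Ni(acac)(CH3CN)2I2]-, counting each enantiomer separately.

4

The six octahedral sites form three mutually perpendicular trans pairs.
Each acac is bidentate and must span two cis positions.
There are 3 geometric isomers: CH3CN trans, I cis; CH3CN cis, I cis (chiral); CH3CN cis, I trans.
One of these lacks any improper symmetry element and so occurs as an enantiomeric pair, giving 3 + 1 = 4 stereoisomers in total.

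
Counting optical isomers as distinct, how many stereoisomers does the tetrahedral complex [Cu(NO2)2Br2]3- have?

In a tetrahedral complex all four positions are equivalent and every pair of ligands is adjacent — there is no cis/trans distinction.
Only one geometric arrangement is possible.

1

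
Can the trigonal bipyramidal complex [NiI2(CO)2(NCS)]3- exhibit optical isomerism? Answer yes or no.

yes

A trigonal bipyramid has two axial and three equatorial sites, which are chemically inequivalent.
Systematic enumeration (placing each ligand type in turn and discarding arrangements equivalent by rotation or reflection) gives 5 geometric isomers.
One of these lacks any improper symmetry element and so occurs as an enantiomeric pair, giving 5 + 1 = 6 stereoisomers in total.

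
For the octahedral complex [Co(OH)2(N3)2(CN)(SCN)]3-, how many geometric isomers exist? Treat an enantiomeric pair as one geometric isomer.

An octahedron has six vertices in three trans pairs; every non-trans pair is cis.
There are 6 geometric isomers: OH cis, N3 cis (3 arrangements, 2 chiral); OH trans, N3 cis; OH cis, N3 trans; OH trans, N3 trans.

6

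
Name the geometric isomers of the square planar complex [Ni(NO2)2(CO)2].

In a square planar complex each vertex has one trans partner and two cis neighbours.
There are 2 geometric isomers: NO2 cis; NO2 trans.

cis and trans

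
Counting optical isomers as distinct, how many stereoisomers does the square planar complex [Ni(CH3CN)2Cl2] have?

2

The distinct arrangements are (2 in all): CH3CN cis; CH3CN trans.
Each arrangement has an internal mirror plane or centre of symmetry, so none is chiral.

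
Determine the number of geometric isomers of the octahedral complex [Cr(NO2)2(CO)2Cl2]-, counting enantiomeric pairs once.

5

The distinct arrangements are (5 in all): NO2 trans, CO trans, Cl trans; NO2 cis, CO trans, Cl cis; NO2 trans, CO cis, Cl cis; NO2 cis, CO cis, Cl cis (chiral); NO2 cis, CO cis, Cl trans.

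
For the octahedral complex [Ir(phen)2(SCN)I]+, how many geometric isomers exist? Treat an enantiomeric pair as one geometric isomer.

Each phen is bidentate and must span two cis positions.
There are 2 geometric isomers: SCN and I mutually trans; SCN and I mutually cis (chiral).

2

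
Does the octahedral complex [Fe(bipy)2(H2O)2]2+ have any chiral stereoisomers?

yes

Each bipy is bidentate and must span two cis positions.
Working through the distinct placements yields 2 geometric isomers: H2O trans; H2O cis (chiral).
One of these lacks any improper symmetry element and so occurs as an enantiomeric pair, giving 2 + 1 = 3 stereoisomers in total.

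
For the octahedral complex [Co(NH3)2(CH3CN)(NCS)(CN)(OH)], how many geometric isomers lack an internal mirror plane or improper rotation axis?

6

In an octahedral complex each vertex has one trans partner and four cis neighbours.
Exhaustive case analysis gives 9 geometric isomers.
Of these, 6 lack any improper symmetry element and so occur as enantiomeric pairs, giving 9 + 6 = 15 stereoisomers in total.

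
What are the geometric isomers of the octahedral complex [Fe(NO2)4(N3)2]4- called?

An octahedron has six vertices in three trans pairs; every non-trans pair is cis.
There are 2 geometric isomers: N3 trans; N3 cis.

cis and trans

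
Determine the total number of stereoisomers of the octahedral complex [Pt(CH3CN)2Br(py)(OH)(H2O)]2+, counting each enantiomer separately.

15

In an octahedral complex each vertex has one trans partner and four cis neighbours.
Placing the ligands in turn and identifying arrangements related by rotation or reflection leaves 9 distinct geometric isomers.
Of these, 6 lack any improper symmetry element and so occur as enantiomeric pairs, giving 9 + 6 = 15 stereoisomers in total.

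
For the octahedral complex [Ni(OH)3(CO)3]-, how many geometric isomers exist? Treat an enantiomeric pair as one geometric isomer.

2

An octahedron has six vertices in three trans pairs; every non-trans pair is cis.
The distinct arrangements are (2 in all): OH mer; OH fac.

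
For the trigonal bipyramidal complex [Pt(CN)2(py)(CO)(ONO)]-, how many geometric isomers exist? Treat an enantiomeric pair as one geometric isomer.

A trigonal bipyramid has two axial and three equatorial sites, which are chemically inequivalent.
Exhaustive case analysis gives 7 geometric isomers.

7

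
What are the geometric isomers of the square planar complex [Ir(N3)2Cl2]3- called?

A square has two trans pairs of vertices; adjacent vertices are cis.
The distinct arrangements are (2 in all): N3 cis; N3 trans.

cis and trans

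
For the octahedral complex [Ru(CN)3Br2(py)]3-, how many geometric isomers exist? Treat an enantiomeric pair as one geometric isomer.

The distinct arrangements are (3 in all): CN mer, Br trans; CN fac, Br cis; CN mer, Br cis.

3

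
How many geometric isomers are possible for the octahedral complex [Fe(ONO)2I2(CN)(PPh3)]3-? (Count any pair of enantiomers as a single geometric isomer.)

6

Working through the distinct placements yields 6 geometric isomers: ONO cis, I cis (3 arrangements, 2 chiral); ONO trans, I cis; ONO cis, I trans; ONO trans, I trans.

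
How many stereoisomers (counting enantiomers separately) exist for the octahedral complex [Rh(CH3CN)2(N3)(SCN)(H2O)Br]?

The six octahedral sites form three mutually perpendicular trans pairs.
Placing the ligands in turn and identifying arrangements related by rotation or reflection leaves 9 distinct geometric isomers.
Of these, 6 lack any improper symmetry element and so occur as enantiomeric pairs, giving 9 + 6 = 15 stereoisomers in total.

15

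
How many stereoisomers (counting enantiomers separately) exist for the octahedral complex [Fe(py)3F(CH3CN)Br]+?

5

The distinct arrangements are (4 in all): py mer (3 arrangements); py fac (chiral).
One of these lacks any improper symmetry element and so occurs as an enantiomeric pair, giving 4 + 1 = 5 stereoisomers in total.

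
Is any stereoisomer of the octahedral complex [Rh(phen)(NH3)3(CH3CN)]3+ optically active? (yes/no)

In an octahedral complex each vertex has one trans partner and four cis neighbours.
Each phen is bidentate and must span two cis positions.
There are 2 geometric isomers: NH3 fac; NH3 mer.
Each arrangement has an internal mirror plane or centre of symmetry, so none is chiral.

no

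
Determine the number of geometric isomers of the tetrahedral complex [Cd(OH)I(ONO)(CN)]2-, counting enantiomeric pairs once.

1

All four vertices of a tetrahedron are equivalent and mutually adjacent, so cis/trans isomerism cannot arise.
Only one geometric arrangement is possible; it has no improper symmetry element, so it exists as a pair of enantiomers (2 stereoisomers).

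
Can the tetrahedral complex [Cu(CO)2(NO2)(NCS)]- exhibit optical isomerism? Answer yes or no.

no

In a tetrahedral complex all four positions are equivalent and every pair of ligands is adjacent — there is no cis/trans distinction.
Only one geometric arrangement is possible.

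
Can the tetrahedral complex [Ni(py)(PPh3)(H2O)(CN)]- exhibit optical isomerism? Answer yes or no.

yes

In a tetrahedral complex all four positions are equivalent and every pair of ligands is adjacent — there is no cis/trans distinction.
Only one geometric arrangement is possible; it has no improper symmetry element, so it exists as a pair of enantiomers (2 stereoisomers).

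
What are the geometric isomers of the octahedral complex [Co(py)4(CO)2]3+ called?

cis and trans

An octahedron has six vertices in three trans pairs; every non-trans pair is cis.
There are 2 geometric isomers: CO trans; CO cis.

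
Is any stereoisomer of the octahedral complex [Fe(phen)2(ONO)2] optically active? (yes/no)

The six octahedral sites form three mutually perpendicular trans pairs.
Each phen is bidentate and must span two cis positions.
Systematic placement gives 2 geometric isomers: ONO trans; ONO cis (chiral).
One of these lacks any improper symmetry element and so occurs as an enantiomeric pair, giving 2 + 1 = 3 stereoisomers in total.

yes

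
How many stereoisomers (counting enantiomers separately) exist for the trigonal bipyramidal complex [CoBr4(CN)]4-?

In a trigonal bipyramid the two axial positions differ from the three equatorial ones.
Working through the distinct placements yields 2 geometric isomers: CN equatorial; CN axial.
Each arrangement has an internal mirror plane or centre of symmetry, so none is chiral.

2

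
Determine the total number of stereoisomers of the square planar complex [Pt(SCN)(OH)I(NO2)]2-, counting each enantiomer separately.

A square has two trans pairs of vertices; adjacent vertices are cis.
The distinct arrangements are (3 in all): (I/OH trans, NO2/SCN trans); (I/SCN trans, NO2/OH trans); (I/NO2 trans, OH/SCN trans).
Each arrangement has an internal mirror plane or centre of symmetry, so none is chiral.

3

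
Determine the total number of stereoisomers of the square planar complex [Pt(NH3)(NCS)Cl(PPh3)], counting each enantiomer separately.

3

A square has two trans pairs of vertices; adjacent vertices are cis.
The distinct arrangements are (3 in all): (Cl/NH3 trans, NCS/PPh3 trans); (Cl/PPh3 trans, NCS/NH3 trans); (Cl/NCS trans, NH3/PPh3 trans).
Each arrangement has an internal mirror plane or centre of symmetry, so none is chiral.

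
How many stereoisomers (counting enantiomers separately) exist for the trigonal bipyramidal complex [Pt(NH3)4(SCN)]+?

In a trigonal bipyramid the two axial positions differ from the three equatorial ones.
Working through the distinct placements yields 2 geometric isomers: SCN equatorial; SCN axial.
Each arrangement has an internal mirror plane or centre of symmetry, so none is chiral.

2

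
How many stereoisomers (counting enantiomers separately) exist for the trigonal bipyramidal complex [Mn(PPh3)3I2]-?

In a trigonal bipyramid the two axial positions differ from the three equatorial ones.
The distinct arrangements are (3 in all): I both axial; I one axial, one equatorial; I both equatorial.
Each arrangement has an internal mirror plane or centre of symmetry, so none is chiral.

3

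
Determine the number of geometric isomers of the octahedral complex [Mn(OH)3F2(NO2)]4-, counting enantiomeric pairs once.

3

In an octahedral complex each vertex has one trans partner and four cis neighbours.
The distinct arrangements are (3 in all): OH mer, F trans; OH mer, F cis; OH fac, F cis.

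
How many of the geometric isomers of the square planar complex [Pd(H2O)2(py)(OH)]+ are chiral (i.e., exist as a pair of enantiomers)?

In a square planar complex each vertex has one trans partner and two cis neighbours.
Working through the distinct placements yields 2 geometric isomers: H2O cis; H2O trans.
Each arrangement has an internal mirror plane or centre of symmetry, so none is chiral.

0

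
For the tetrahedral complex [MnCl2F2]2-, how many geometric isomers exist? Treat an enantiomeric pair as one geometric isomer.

All four vertices of a tetrahedron are equivalent and mutually adjacent, so cis/trans isomerism cannot arise.
Only one geometric arrangement is possible.

1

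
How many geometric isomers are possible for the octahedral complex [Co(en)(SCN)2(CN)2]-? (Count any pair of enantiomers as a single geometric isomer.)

In an octahedral complex each vertex has one trans partner and four cis neighbours.
Each en is bidentate and must span two cis positions.
The distinct arrangements are (3 in all): SCN cis, CN trans; SCN cis, CN cis (chiral); SCN trans, CN cis.

3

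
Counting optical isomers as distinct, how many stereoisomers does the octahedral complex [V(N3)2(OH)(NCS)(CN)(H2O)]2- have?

Exhaustive case analysis gives 9 geometric isomers.
Of these, 6 lack any improper symmetry element and so occur as enantiomeric pairs, giving 9 + 6 = 15 stereoisomers in total.

15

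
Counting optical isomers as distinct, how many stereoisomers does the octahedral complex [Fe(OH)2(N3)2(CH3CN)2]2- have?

6

Systematic placement gives 5 geometric isomers: OH trans, N3 trans, CH3CN trans; OH cis, N3 cis, CH3CN trans; OH trans, N3 cis, CH3CN cis; OH cis, N3 cis, CH3CN cis (chiral); OH cis, N3 trans, CH3CN cis.
One of these lacks any improper symmetry element and so occurs as an enantiomeric pair, giving 5 + 1 = 6 stereoisomers in total.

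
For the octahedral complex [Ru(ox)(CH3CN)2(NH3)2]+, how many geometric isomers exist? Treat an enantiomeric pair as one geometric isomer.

3

Each ox is bidentate and must span two cis positions.
The distinct arrangements are (3 in all): CH3CN trans, NH3 cis; CH3CN cis, NH3 cis (chiral); CH3CN cis, NH3 trans.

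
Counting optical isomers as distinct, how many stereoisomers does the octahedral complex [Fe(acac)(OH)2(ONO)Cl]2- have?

The six octahedral sites form three mutually perpendicular trans pairs.
Each acac is bidentate and must span two cis positions.
The distinct arrangements are (4 in all): OH cis (3 arrangements, 2 chiral); OH trans.
Of these, 2 lack any improper symmetry element and so occur as enantiomeric pairs, giving 4 + 2 = 6 stereoisomers in total.

6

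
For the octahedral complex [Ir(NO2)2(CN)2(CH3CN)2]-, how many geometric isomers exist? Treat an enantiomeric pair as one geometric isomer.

5

The six octahedral sites form three mutually perpendicular trans pairs.
There are 5 geometric isomers: NO2 trans, CN trans, CH3CN trans; NO2 cis, CN cis, CH3CN trans; NO2 trans, CN cis, CH3CN cis; NO2 cis, CN cis, CH3CN cis (chiral); NO2 cis, CN trans, CH3CN cis.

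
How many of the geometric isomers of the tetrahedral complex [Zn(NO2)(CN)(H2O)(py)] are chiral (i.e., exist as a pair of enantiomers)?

1

All four vertices of a tetrahedron are equivalent and mutually adjacent, so cis/trans isomerism cannot arise.
Only one geometric arrangement is possible; it has no improper symmetry element, so it exists as a pair of enantiomers (2 stereoisomers).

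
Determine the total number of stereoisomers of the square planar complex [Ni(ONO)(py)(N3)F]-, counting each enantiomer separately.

3

In a square planar complex each vertex has one trans partner and two cis neighbours.
Systematic placement gives 3 geometric isomers: (F/ONO trans, N3/py trans); (F/py trans, N3/ONO trans); (F/N3 trans, ONO/py trans).
Each arrangement has an internal mirror plane or centre of symmetry, so none is chiral.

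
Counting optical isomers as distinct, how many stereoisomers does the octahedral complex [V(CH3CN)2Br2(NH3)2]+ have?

There are 5 geometric isomers: CH3CN trans, Br trans, NH3 trans; CH3CN cis, Br trans, NH3 cis; CH3CN cis, Br cis, NH3 trans; CH3CN cis, Br cis, NH3 cis (chiral); CH3CN trans, Br cis, NH3 cis.
One of these lacks any improper symmetry element and so occurs as an enantiomeric pair, giving 5 + 1 = 6 stereoisomers in total.

6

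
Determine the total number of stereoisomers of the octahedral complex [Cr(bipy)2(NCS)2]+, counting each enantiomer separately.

An octahedron has six vertices in three trans pairs; every non-trans pair is cis.
Each bipy is bidentate and must span two cis positions.
Working through the distinct placements yields 2 geometric isomers: NCS trans; NCS cis (chiral).
One of these lacks any improper symmetry element and so occurs as an enantiomeric pair, giving 2 + 1 = 3 stereoisomers in total.

3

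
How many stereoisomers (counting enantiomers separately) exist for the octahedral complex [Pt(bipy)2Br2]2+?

3

Each bipy is bidentate and must span two cis positions.
Working through the distinct placements yields 2 geometric isomers: Br trans; Br cis (chiral).
One of these lacks any improper symmetry element and so occurs as an enantiomeric pair, giving 2 + 1 = 3 stereoisomers in total.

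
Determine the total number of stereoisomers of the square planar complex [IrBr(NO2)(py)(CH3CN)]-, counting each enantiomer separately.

3

There are 3 geometric isomers: (Br/NO2 trans, CH3CN/py trans); (Br/py trans, CH3CN/NO2 trans); (Br/CH3CN trans, NO2/py trans).
Each arrangement has an internal mirror plane or centre of symmetry, so none is chiral.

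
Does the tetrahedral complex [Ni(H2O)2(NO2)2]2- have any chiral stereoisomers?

Only one geometric arrangement is possible.

no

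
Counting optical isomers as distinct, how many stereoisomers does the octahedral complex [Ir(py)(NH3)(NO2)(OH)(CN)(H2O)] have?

In an octahedral complex each vertex has one trans partner and four cis neighbours.
Exhaustive case analysis gives 15 geometric isomers.
Of these, 15 lack any improper symmetry element and so occur as enantiomeric pairs, giving 15 + 15 = 30 stereoisomers in total.

30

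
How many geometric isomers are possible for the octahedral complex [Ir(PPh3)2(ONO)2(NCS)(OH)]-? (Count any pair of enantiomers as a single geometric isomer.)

Working through the distinct placements yields 6 geometric isomers: PPh3 trans, ONO trans; PPh3 cis, ONO cis (3 arrangements, 2 chiral); PPh3 trans, ONO cis; PPh3 cis, ONO trans.

6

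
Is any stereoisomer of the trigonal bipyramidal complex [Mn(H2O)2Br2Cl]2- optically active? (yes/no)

yes

Systematic enumeration (placing each ligand type in turn and discarding arrangements equivalent by rotation or reflection) gives 5 geometric isomers.
One of these lacks any improper symmetry element and so occurs as an enantiomeric pair, giving 5 + 1 = 6 stereoisomers in total.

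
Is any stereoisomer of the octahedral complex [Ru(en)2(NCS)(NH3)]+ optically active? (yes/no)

yes

Each en is bidentate and must span two cis positions.
There are 2 geometric isomers: NCS and NH3 mutually trans; NCS and NH3 mutually cis (chiral).
One of these lacks any improper symmetry element and so occurs as an enantiomeric pair, giving 2 + 1 = 3 stereoisomers in total.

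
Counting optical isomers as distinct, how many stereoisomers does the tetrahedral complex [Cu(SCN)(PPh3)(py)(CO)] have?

2

All four vertices of a tetrahedron are equivalent and mutually adjacent, so cis/trans isomerism cannot arise.
Only one geometric arrangement is possible; it has no improper symmetry element, so it exists as a pair of enantiomers (2 stereoisomers).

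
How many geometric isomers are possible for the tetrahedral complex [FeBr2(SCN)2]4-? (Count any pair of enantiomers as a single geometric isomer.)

1

In a tetrahedral complex all four positions are equivalent and every pair of ligands is adjacent — there is no cis/trans distinction.
Only one geometric arrangement is possible.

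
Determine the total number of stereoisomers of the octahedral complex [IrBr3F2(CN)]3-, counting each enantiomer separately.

An octahedron has six vertices in three trans pairs; every non-trans pair is cis.
The distinct arrangements are (3 in all): Br mer, F trans; Br mer, F cis; Br fac, F cis.
Each arrangement has an internal mirror plane or centre of symmetry, so none is chiral.

3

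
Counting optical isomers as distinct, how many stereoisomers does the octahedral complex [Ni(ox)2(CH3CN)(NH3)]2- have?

The six octahedral sites form three mutually perpendicular trans pairs.
Each ox is bidentate and must span two cis positions.
Working through the distinct placements yields 2 geometric isomers: CH3CN and NH3 mutually trans; CH3CN and NH3 mutually cis (chiral).
One of these lacks any improper symmetry element and so occurs as an enantiomeric pair, giving 2 + 1 = 3 stereoisomers in total.

3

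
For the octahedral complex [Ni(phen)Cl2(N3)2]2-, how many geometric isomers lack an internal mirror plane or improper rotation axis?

1

The six octahedral sites form three mutually perpendicular trans pairs.
Each phen is bidentate and must span two cis positions.
Working through the distinct placements yields 3 geometric isomers: Cl trans, N3 cis; Cl cis, N3 cis (chiral); Cl cis, N3 trans.
One of these lacks any improper symmetry element and so occurs as an enantiomeric pair, giving 3 + 1 = 4 stereoisomers in total.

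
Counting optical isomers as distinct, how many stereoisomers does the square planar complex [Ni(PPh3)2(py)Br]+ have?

A square has two trans pairs of vertices; adjacent vertices are cis.
There are 2 geometric isomers: PPh3 cis; PPh3 trans.
Each arrangement has an internal mirror plane or centre of symmetry, so none is chiral.

2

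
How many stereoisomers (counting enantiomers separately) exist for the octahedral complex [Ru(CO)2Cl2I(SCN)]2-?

The six octahedral sites form three mutually perpendicular trans pairs.
Systematic placement gives 6 geometric isomers: CO trans, Cl trans; CO trans, Cl cis; CO cis, Cl cis (3 arrangements, 2 chiral); CO cis, Cl trans.
Of these, 2 lack any improper symmetry element and so occur as enantiomeric pairs, giving 6 + 2 = 8 stereoisomers in total.

8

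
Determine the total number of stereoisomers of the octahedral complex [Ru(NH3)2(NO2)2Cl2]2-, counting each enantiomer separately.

In an octahedral complex each vertex has one trans partner and four cis neighbours.
There are 5 geometric isomers: NH3 trans, NO2 trans, Cl trans; NH3 cis, NO2 cis, Cl trans; NH3 cis, NO2 trans, Cl cis; NH3 cis, NO2 cis, Cl cis (chiral); NH3 trans, NO2 cis, Cl cis.
One of these lacks any improper symmetry element and so occurs as an enantiomeric pair, giving 5 + 1 = 6 stereoisomers in total.

6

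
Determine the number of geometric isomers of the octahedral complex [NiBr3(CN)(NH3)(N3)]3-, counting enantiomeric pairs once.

In an octahedral complex each vertex has one trans partner and four cis neighbours.
There are 4 geometric isomers: Br mer (3 arrangements); Br fac (chiral).

4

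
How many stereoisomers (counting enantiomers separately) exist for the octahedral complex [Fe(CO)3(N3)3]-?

In an octahedral complex each vertex has one trans partner and four cis neighbours.
The distinct arrangements are (2 in all): CO mer; CO fac.
Each arrangement has an internal mirror plane or centre of symmetry, so none is chiral.

2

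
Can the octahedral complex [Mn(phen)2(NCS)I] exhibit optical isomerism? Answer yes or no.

The six octahedral sites form three mutually perpendicular trans pairs.
Each phen is bidentate and must span two cis positions.
Working through the distinct placements yields 2 geometric isomers: NCS and I mutually trans; NCS and I mutually cis (chiral).
One of these lacks any improper symmetry element and so occurs as an enantiomeric pair, giving 2 + 1 = 3 stereoisomers in total.

yes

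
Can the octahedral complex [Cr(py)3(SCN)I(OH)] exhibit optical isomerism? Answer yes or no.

yes

There are 4 geometric isomers: py mer (3 arrangements); py fac (chiral).
One of these lacks any improper symmetry element and so occurs as an enantiomeric pair, giving 4 + 1 = 5 stereoisomers in total.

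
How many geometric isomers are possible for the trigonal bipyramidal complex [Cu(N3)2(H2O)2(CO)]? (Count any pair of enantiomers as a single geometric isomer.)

5

A trigonal bipyramid has two axial and three equatorial sites, which are chemically inequivalent.
Systematic enumeration (placing each ligand type in turn and discarding arrangements equivalent by rotation or reflection) gives 5 geometric isomers.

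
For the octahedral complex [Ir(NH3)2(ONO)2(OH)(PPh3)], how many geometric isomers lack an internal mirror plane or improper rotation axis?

2

An octahedron has six vertices in three trans pairs; every non-trans pair is cis.
There are 6 geometric isomers: NH3 trans, ONO cis; NH3 trans, ONO trans; NH3 cis, ONO cis (3 arrangements, 2 chiral); NH3 cis, ONO trans.
Of these, 2 lack any improper symmetry element and so occur as enantiomeric pairs, giving 6 + 2 = 8 stereoisomers in total.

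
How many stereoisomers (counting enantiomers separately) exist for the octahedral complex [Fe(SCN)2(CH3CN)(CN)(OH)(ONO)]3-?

15

Exhaustive case analysis gives 9 geometric isomers.
Of these, 6 lack any improper symmetry element and so occur as enantiomeric pairs, giving 9 + 6 = 15 stereoisomers in total.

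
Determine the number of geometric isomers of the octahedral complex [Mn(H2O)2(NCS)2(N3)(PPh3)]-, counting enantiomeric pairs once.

6

In an octahedral complex each vertex has one trans partner and four cis neighbours.
There are 6 geometric isomers: H2O trans, NCS cis; H2O trans, NCS trans; H2O cis, NCS cis (3 arrangements, 2 chiral); H2O cis, NCS trans.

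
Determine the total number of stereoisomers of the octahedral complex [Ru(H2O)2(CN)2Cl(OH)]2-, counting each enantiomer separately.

In an octahedral complex each vertex has one trans partner and four cis neighbours.
Working through the distinct placements yields 6 geometric isomers: H2O cis, CN trans; H2O trans, CN trans; H2O cis, CN cis (3 arrangements, 2 chiral); H2O trans, CN cis.
Of these, 2 lack any improper symmetry element and so occur as enantiomeric pairs, giving 6 + 2 = 8 stereoisomers in total.

8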